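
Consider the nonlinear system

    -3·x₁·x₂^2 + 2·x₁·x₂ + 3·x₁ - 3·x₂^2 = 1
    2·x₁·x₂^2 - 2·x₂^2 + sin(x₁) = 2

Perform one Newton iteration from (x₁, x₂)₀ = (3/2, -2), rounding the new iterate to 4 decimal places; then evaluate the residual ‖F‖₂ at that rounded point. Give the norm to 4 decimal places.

6.5018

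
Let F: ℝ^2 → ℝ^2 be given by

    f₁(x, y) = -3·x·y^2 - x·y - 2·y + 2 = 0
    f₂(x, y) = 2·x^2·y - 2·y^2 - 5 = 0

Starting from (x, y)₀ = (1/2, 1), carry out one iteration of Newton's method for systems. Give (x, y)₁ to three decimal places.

(1.650, -0.200)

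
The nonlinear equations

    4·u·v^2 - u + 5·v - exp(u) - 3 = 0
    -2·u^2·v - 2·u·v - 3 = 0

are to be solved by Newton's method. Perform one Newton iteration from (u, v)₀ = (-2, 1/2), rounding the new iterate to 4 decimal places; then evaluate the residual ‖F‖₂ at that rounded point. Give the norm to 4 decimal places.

At (-2, 1/2): F = (-0.635335, -5.0000).
Jacobian J = [[4·v^2 - exp(u) - 1, 8·u·v + 5], [-4·u·v - 2·v, -2·u^2 - 2·u]].
At the point, J = [[-0.135335, -3.0000], [3.0000, -4.0000]] (det J = 9.541341).
Solving J·Δ = −F gives Δ = (1.3058, -0.2707).
Then the next iterate is (u, v)₁ = (-0.6942, 0.2293).
Re-evaluating at (-0.6942, 0.2293): F = (-1.804774, -2.902645), so ‖F‖₂ = 3.4180.

3.4180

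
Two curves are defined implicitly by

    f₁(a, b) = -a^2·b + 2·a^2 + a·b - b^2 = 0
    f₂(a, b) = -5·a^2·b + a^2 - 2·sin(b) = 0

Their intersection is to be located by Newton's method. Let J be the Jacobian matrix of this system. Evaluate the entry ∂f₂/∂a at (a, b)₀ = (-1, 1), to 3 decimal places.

∂f₂/∂a = -10·a·b + 2·a.
At (-1, 1) this is 8.000.

8.000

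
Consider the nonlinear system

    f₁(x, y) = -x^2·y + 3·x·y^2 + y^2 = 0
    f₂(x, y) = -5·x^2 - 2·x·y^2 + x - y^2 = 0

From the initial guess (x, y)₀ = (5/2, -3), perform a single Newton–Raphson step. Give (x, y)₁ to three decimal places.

At (5/2, -3): F = (95.250, -82.750).
Jacobian J = [[-2·x·y + 3·y^2, -x^2 + 6·x·y + 2·y], [-10·x - 2·y^2 + 1, -4·x·y - 2·y]].
At the point, J = [[42.000, -57.250], [-42.000, 36.000]] (det J = -892.500).
Solving J·Δ = −F gives Δ = (-1.466, 0.588).
Then the next iterate is (x, y)₁ = (1.034, -2.412).

(1.034, -2.412)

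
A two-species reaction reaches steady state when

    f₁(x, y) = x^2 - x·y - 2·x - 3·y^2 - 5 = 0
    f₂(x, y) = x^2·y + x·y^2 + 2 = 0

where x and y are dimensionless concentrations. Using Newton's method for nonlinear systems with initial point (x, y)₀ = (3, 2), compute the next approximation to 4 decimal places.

At (3, 2): F = (-20.0000, 32.0000).
Jacobian J = [[2·x - y - 2, -x - 6·y], [2·x·y + y^2, x^2 + 2·x·y]].
At the point, J = [[2.0000, -15.0000], [16.0000, 21.0000]] (det J = 282.0000).
Solving J·Δ = −F gives Δ = (-0.2128, -1.3617).
Then the next iterate is (x, y)₁ = (2.7872, 0.6383).

(2.7872, 0.6383)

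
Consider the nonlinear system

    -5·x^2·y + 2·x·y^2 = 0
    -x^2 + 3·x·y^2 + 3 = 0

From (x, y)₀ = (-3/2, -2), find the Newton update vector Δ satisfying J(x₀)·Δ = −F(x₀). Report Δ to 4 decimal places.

(0.4959, 0.5451)

At (-3/2, -2): F = (10.5000, -17.2500).
Jacobian J = [[-10·x·y + 2·y^2, -5·x^2 + 4·x·y], [-2·x + 3·y^2, 6·x·y]].
At the point, J = [[-22.0000, 0.7500], [15.0000, 18.0000]] (det J = -407.2500).
Solving J·Δ = −F gives Δ = (0.4959, 0.5451).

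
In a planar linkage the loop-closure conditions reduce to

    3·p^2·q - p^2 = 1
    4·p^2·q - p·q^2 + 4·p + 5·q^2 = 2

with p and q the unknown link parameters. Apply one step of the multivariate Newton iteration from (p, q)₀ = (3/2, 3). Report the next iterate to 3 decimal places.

(1.327, 1.095)

At (3/2, 3): F = (17.000, 62.500).
Jacobian J = [[6·p·q - 2·p, 3·p^2], [8·p·q - q^2 + 4, 4·p^2 - 2·p·q + 10·q]].
At the point, J = [[24.000, 6.750], [31.000, 30.000]] (det J = 510.750).
Solving J·Δ = −F gives Δ = (-0.173, -1.905).
Then the next iterate is (p, q)₁ = (1.327, 1.095).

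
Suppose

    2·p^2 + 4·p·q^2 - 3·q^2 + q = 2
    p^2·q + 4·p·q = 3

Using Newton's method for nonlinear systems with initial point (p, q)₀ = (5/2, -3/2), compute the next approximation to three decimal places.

At (5/2, -3/2): F = (24.750, -27.375).
Jacobian J = [[4·p + 4·q^2, 8·p·q - 6·q + 1], [2·p·q + 4·q, p^2 + 4·p]].
At the point, J = [[19.000, -20.000], [-13.500, 16.250]] (det J = 38.750).
Solving J·Δ = −F gives Δ = (3.750, 4.800).
Then the next iterate is (p, q)₁ = (6.250, 3.300).

(6.250, 3.300)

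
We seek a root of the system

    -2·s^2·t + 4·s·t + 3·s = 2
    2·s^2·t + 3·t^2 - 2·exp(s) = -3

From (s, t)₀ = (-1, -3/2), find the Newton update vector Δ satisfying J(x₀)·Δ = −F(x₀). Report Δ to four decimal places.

At (-1, -3/2): F = (4.0000, 6.014241).
Jacobian J = [[-4·s·t + 4·t + 3, -2·s^2 + 4·s], [4·s·t - 2·exp(s), 2·s^2 + 6·t]].
At the point, J = [[-9.0000, -6.0000], [5.264241, -7.0000]] (det J = 94.585447).
Solving J·Δ = −F gives Δ = (-0.0855, 0.7949).

(-0.0855, 0.7949)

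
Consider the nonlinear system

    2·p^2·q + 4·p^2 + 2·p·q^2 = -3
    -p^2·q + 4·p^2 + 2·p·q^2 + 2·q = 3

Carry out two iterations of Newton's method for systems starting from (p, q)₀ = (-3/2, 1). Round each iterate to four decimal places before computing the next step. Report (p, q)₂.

(-0.0876, 5.7134)

At (-3/2, 1): F = (13.5000, 2.7500).
Jacobian J = [[4·p·q + 8·p + 2·q^2, 2·p^2 + 4·p·q], [-2·p·q + 8·p + 2·q^2, -p^2 + 4·p·q + 2]].
At the point, J = [[-16.0000, -1.5000], [-7.0000, -6.2500]] (det J = 89.5000).
Solving J·Δ = −F gives Δ = (0.8966, -0.5642).
Then the next iterate is (p, q)₁ = (-0.6034, 0.4358).
Round to (-0.6034, 0.4358) and repeat: F = (4.544511, -1.059902), J = [[-5.499204, -0.323664], [-3.921433, 0.584062]].
Δ = (0.5158, 5.2776), so (p, q)₂ = (-0.0876, 5.7134).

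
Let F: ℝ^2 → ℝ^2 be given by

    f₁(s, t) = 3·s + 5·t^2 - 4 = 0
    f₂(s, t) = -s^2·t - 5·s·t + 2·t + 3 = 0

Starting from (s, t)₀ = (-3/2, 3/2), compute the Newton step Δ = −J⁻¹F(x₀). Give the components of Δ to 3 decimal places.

(2.819, -0.747)

At (-3/2, 3/2): F = (2.750, 13.875).
Jacobian J = [[3, 10·t], [-2·s·t - 5·t, -s^2 - 5·s + 2]].
At the point, J = [[3.000, 15.000], [-3.000, 7.250]] (det J = 66.750).
Solving J·Δ = −F gives Δ = (2.819, -0.747).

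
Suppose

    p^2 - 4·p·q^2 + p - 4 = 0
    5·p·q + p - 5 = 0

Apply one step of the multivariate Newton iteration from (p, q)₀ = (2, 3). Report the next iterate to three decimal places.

(0.699, 2.382)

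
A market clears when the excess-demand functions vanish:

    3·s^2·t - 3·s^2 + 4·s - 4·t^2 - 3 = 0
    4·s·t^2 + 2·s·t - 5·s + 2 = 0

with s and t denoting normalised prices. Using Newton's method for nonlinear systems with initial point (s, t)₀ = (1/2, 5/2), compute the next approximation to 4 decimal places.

(0.4904, 1.2036)

At (1/2, 5/2): F = (-24.8750, 14.5000).
Jacobian J = [[6·s·t - 6·s + 4, 3·s^2 - 8·t], [4·t^2 + 2·t - 5, 8·s·t + 2·s]].
At the point, J = [[8.5000, -19.2500], [25.0000, 11.0000]] (det J = 574.7500).
Solving J·Δ = −F gives Δ = (-0.0096, -1.2964).
Then the next iterate is (s, t)₁ = (0.4904, 1.2036).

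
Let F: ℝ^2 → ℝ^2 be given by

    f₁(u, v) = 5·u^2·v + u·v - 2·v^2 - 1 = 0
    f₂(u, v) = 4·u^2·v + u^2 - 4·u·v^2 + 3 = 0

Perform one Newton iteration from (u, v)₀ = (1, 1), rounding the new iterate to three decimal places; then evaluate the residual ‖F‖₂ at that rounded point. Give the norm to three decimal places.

At (1, 1): F = (3.000, 4.000).
Jacobian J = [[10·u·v + v, 5·u^2 + u - 4·v], [8·u·v + 2·u - 4·v^2, 4·u^2 - 8·u·v]].
At the point, J = [[11.000, 2.000], [6.000, -4.000]] (det J = -56.000).
Solving J·Δ = −F gives Δ = (-0.357, 0.464).
Then the next iterate is (u, v)₁ = (0.643, 1.464).
Re-evaluating at (0.643, 1.464): F = (-1.31879, 0.32205), so ‖F‖₂ = 1.358.

1.358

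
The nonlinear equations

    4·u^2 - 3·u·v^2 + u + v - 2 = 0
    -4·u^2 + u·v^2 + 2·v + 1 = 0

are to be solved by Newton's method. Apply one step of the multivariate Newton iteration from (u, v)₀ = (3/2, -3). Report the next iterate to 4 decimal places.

At (3/2, -3): F = (-35.0000, -0.5000).
Jacobian J = [[8·u - 3·v^2 + 1, -6·u·v + 1], [-8·u + v^2, 2·u·v + 2]].
At the point, J = [[-14.0000, 28.0000], [-3.0000, -7.0000]] (det J = 182.0000).
Solving J·Δ = −F gives Δ = (-1.4231, 0.5385).
Then the next iterate is (u, v)₁ = (0.0769, -2.4615).

(0.0769, -2.4615)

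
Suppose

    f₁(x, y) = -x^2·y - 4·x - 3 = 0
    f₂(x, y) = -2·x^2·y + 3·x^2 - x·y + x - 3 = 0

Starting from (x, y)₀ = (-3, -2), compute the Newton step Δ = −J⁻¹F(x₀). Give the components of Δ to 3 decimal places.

(0.486, 2.135)

At (-3, -2): F = (27.000, 51.000).
Jacobian J = [[-2·x·y - 4, -x^2], [-4·x·y + 6·x - y + 1, -2·x^2 - x]].
At the point, J = [[-16.000, -9.000], [-39.000, -15.000]] (det J = -111.000).
Solving J·Δ = −F gives Δ = (0.486, 2.135).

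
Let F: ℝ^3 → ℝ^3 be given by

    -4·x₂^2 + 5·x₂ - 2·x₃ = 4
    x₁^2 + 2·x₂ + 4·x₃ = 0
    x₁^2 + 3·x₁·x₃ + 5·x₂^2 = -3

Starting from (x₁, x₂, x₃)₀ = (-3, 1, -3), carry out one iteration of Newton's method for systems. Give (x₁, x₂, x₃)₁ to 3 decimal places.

At (-3, 1, -3): F = (3.000, -1.000, 44.000).
Jacobian J = [[0, -8·x₂ + 5, -2], [2·x₁, 2, 4], [2·x₁ + 3·x₃, 10·x₂, 3·x₁]].
At the point, J = [[0.000, -3.000, -2.000], [-6.000, 2.000, 4.000], [-15.000, 10.000, -9.000]] (det J = 402.000).
Solving J·Δ = −F gives Δ = (1.192, -0.537, 2.306).
Then the next iterate is (x₁, x₂, x₃)₁ = (-1.808, 0.463, -0.694).

(-1.808, 0.463, -0.694)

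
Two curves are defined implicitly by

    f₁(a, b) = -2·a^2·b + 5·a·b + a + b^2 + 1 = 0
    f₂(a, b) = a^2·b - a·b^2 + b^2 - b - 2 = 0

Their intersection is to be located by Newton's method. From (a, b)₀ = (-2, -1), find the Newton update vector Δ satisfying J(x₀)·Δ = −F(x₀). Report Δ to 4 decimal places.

(0.9792, 0.3125)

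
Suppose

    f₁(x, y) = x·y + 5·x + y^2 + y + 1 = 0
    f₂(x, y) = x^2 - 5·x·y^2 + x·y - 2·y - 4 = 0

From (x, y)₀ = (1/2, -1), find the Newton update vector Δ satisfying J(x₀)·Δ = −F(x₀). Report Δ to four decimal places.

(-0.7065, 0.3478)

At (1/2, -1): F = (3.0000, -4.7500).
Jacobian J = [[y + 5, x + 2·y + 1], [2·x - 5·y^2 + y, -10·x·y + x - 2]].
At the point, J = [[4.0000, -0.5000], [-5.0000, 3.5000]] (det J = 11.5000).
Solving J·Δ = −F gives Δ = (-0.7065, 0.3478).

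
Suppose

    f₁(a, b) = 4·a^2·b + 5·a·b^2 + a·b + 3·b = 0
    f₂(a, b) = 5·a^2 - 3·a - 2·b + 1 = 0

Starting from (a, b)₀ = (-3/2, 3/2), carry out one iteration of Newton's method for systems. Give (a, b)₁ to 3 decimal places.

(-0.686, 1.050)

At (-3/2, 3/2): F = (-1.125, 13.750).
Jacobian J = [[8·a·b + 5·b^2 + b, 4·a^2 + 10·a·b + a + 3], [10·a - 3, -2]].
At the point, J = [[-5.250, -12.000], [-18.000, -2.000]] (det J = -205.500).
Solving J·Δ = −F gives Δ = (0.814, -0.450).
Then the next iterate is (a, b)₁ = (-0.686, 1.050).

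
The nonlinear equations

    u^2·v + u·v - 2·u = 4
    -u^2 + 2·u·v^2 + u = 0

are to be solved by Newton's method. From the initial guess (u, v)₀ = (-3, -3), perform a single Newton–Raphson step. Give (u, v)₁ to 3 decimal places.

(-2.434, -1.560)

At (-3, -3): F = (-16.000, -66.000).
Jacobian J = [[2·u·v + v - 2, u^2 + u], [-2·u + 2·v^2 + 1, 4·u·v]].
At the point, J = [[13.000, 6.000], [25.000, 36.000]] (det J = 318.000).
Solving J·Δ = −F gives Δ = (0.566, 1.440).
Then the next iterate is (u, v)₁ = (-2.434, -1.560).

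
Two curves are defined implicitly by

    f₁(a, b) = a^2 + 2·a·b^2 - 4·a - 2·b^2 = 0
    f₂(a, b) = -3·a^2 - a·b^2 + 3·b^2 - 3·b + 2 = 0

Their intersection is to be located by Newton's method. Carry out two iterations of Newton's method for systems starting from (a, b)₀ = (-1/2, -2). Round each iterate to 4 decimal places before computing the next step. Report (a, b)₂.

At (-1/2, -2): F = (-9.7500, 21.2500).
Jacobian J = [[2·a + 2·b^2 - 4, 4·a·b - 4·b], [-6·a - b^2, -2·a·b + 6·b - 3]].
At the point, J = [[3.0000, 12.0000], [-1.0000, -17.0000]] (det J = -39.0000).
Solving J·Δ = −F gives Δ = (-2.2885, 1.3846).
Then the next iterate is (a, b)₁ = (-2.7885, -0.6154).
Round to (-2.7885, -0.6154) and repeat: F = (16.060192, -17.288792), J = [[-8.819566, 9.325772], [16.352283, -10.124486]].
Δ = (-0.0217, -1.7426), so (a, b)₂ = (-2.8102, -2.3580).

(-2.8102, -2.3580)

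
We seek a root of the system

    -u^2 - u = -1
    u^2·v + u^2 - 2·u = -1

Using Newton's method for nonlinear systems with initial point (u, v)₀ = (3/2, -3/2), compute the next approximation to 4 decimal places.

(0.8125, -1.1806)

At (3/2, -3/2): F = (-2.7500, -3.1250).
Jacobian J = [[-2·u - 1, 0], [2·u·v + 2·u - 2, u^2]].
At the point, J = [[-4.0000, 0.0000], [-3.5000, 2.2500]] (det J = -9.0000).
Solving J·Δ = −F gives Δ = (-0.6875, 0.3194).
Then the next iterate is (u, v)₁ = (0.8125, -1.1806).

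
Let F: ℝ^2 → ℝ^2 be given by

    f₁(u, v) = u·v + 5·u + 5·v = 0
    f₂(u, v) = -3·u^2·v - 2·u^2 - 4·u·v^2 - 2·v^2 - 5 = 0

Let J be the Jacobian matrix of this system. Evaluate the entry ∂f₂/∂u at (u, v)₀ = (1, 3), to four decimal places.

∂f₂/∂u = -6·u·v - 4·u - 4·v^2.
At (1, 3) this is -58.0000.

-58.0000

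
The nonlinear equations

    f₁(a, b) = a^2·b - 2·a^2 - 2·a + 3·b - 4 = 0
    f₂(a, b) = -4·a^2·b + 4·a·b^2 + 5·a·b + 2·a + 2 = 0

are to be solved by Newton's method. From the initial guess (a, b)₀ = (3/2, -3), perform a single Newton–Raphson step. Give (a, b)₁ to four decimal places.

At (3/2, -3): F = (-27.2500, 63.5000).
Jacobian J = [[2·a·b - 4·a - 2, a^2 + 3], [-8·a·b + 4·b^2 + 5·b + 2, -4·a^2 + 8·a·b + 5·a]].
At the point, J = [[-17.0000, 5.2500], [59.0000, -37.5000]] (det J = 327.7500).
Solving J·Δ = −F gives Δ = (-2.1007, -1.6117).
Then the next iterate is (a, b)₁ = (-0.6007, -4.6117).

(-0.6007, -4.6117)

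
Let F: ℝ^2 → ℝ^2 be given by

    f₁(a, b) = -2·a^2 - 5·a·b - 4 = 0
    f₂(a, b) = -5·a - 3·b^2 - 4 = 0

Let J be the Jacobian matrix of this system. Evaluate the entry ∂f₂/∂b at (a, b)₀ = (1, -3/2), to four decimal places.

9.0000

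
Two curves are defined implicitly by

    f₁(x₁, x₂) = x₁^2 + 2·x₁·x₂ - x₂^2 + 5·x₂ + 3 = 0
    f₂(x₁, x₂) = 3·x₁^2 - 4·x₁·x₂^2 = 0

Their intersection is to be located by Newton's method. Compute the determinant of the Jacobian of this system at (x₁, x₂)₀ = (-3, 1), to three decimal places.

J = [[2·x₁ + 2·x₂, 2·x₁ - 2·x₂ + 5], [6·x₁ - 4·x₂^2, -8·x₁·x₂]].
At the point, J = [[-4.000, -3.000], [-22.000, 24.000]].
det J = -162.000.

-162.000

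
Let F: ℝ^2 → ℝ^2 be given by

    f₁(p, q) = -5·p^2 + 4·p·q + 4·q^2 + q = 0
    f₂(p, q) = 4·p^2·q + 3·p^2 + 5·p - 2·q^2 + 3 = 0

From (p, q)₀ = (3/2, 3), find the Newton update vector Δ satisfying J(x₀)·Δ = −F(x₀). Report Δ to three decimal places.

(-0.617, -1.536)

At (3/2, 3): F = (45.750, 26.250).
Jacobian J = [[-10·p + 4·q, 4·p + 8·q + 1], [8·p·q + 6·p + 5, 4·p^2 - 4·q]].
At the point, J = [[-3.000, 31.000], [50.000, -3.000]] (det J = -1541.000).
Solving J·Δ = −F gives Δ = (-0.617, -1.536).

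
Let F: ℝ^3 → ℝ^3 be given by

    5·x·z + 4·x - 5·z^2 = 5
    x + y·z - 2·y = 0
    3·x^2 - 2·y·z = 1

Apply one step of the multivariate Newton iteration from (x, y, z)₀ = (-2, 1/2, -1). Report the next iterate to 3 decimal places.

(-10.000, 21.750, 149.500)

At (-2, 1/2, -1): F = (-8.000, -3.500, 12.000).
Jacobian J = [[5·z + 4, 0, 5·x - 10·z], [1, z - 2, y], [6·x, -2·z, -2·y]].
At the point, J = [[-1.000, 0.000, 0.000], [1.000, -3.000, 0.500], [-12.000, 2.000, -1.000]] (det J = -2.000).
Solving J·Δ = −F gives Δ = (-8.000, 21.250, 150.500).
Then the next iterate is (x, y, z)₁ = (-10.000, 21.750, 149.500).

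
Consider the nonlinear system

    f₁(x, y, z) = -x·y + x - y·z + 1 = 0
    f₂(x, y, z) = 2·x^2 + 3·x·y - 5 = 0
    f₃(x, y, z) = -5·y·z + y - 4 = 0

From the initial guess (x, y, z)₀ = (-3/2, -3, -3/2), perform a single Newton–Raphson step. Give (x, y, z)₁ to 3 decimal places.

(-1.033, -1.667, -0.289)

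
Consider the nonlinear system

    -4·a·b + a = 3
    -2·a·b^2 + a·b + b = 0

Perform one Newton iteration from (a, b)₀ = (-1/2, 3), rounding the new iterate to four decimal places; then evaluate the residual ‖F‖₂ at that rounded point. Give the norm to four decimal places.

At (-1/2, 3): F = (2.5000, 10.5000).
Jacobian J = [[-4·b + 1, -4·a], [-2·b^2 + b, -4·a·b + a + 1]].
At the point, J = [[-11.0000, 2.0000], [-15.0000, 6.5000]] (det J = -41.5000).
Solving J·Δ = −F gives Δ = (-0.1145, -1.8795).
Then the next iterate is (a, b)₁ = (-0.6145, 1.1205).
Re-evaluating at (-0.6145, 1.1205): F = (-0.860311, 1.974987), so ‖F‖₂ = 2.1542.

2.1542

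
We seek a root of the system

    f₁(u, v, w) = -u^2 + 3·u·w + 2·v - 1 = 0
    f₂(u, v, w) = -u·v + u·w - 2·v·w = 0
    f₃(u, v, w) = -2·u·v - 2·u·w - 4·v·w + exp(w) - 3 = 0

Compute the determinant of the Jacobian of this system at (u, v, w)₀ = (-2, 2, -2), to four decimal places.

J = [[-2·u + 3·w, 2, 3·u], [-v + w, -u - 2·w, u - 2·v], [-2·v - 2·w, -2·u - 4·w, -2·u - 4·v + exp(w)]].
At the point, J = [[-2.0000, 2.0000, -6.0000], [-4.0000, 6.0000, -6.0000], [0.0000, 12.0000, -3.864665]].
det J = 159.4587.

159.4587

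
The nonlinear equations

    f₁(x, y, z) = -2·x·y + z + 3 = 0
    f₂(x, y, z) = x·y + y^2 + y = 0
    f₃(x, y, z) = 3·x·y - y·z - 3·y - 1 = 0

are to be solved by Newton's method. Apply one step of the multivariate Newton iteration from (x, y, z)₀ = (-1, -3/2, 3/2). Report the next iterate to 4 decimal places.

(-0.9667, -0.7667, -1.5667)

At (-1, -3/2, 3/2): F = (1.5000, 2.2500, 10.2500).
Jacobian J = [[-2·y, -2·x, 1], [y, x + 2·y + 1, 0], [3·y, 3·x - z - 3, -y]].
At the point, J = [[3.0000, 2.0000, 1.0000], [-1.5000, -3.0000, 0.0000], [-4.5000, -7.5000, 1.5000]] (det J = -11.2500).
Solving J·Δ = −F gives Δ = (0.0333, 0.7333, -3.0667).
Then the next iterate is (x, y, z)₁ = (-0.9667, -0.7667, -1.5667).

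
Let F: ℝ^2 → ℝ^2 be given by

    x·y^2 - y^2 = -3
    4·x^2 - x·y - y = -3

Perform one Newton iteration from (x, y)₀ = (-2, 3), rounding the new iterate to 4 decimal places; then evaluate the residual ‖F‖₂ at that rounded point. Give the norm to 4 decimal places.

8.6193

At (-2, 3): F = (-24.0000, 22.0000).
Jacobian J = [[y^2, 2·x·y - 2·y], [8·x - y, -x - 1]].
At the point, J = [[9.0000, -18.0000], [-19.0000, 1.0000]] (det J = -333.0000).
Solving J·Δ = −F gives Δ = (1.1171, -0.7748).
Then the next iterate is (x, y)₁ = (-0.8829, 2.2252).
Re-evaluating at (-0.8829, 2.2252): F = (-6.323208, 5.857479), so ‖F‖₂ = 8.6193.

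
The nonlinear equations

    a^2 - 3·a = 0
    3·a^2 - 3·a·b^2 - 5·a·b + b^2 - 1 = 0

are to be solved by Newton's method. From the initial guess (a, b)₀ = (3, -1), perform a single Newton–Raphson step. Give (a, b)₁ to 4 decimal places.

(3.0000, -34.0000)

At (3, -1): F = (0.0000, 33.0000).
Jacobian J = [[2·a - 3, 0], [6·a - 3·b^2 - 5·b, -6·a·b - 5·a + 2·b]].
At the point, J = [[3.0000, 0.0000], [20.0000, 1.0000]] (det J = 3.0000).
Solving J·Δ = −F gives Δ = (0.0000, -33.0000).
Then the next iterate is (a, b)₁ = (3.0000, -34.0000).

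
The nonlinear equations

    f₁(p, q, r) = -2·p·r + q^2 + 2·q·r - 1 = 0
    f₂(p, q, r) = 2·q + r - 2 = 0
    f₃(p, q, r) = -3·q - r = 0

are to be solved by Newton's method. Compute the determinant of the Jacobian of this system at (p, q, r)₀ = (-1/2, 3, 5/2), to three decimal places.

J = [[-2·r, 2·q + 2·r, -2·p + 2·q], [0, 2, 1], [0, -3, -1]].
At the point, J = [[-5.000, 11.000, 7.000], [0.000, 2.000, 1.000], [0.000, -3.000, -1.000]].
det J = -5.000.

-5.000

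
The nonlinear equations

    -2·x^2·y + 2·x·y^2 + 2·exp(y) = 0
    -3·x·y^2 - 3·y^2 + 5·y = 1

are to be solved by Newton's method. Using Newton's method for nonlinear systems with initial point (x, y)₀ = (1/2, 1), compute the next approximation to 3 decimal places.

At (1/2, 1): F = (5.93656, -0.500).
Jacobian J = [[-4·x·y + 2·y^2, -2·x^2 + 4·x·y + 2·exp(y)], [-3·y^2, -6·x·y - 6·y + 5]].
At the point, J = [[0.000, 6.93656], [-3.000, -4.000]] (det J = 20.80969).
Solving J·Δ = −F gives Δ = (0.974, -0.856).
Then the next iterate is (x, y)₁ = (1.474, 0.144).

(1.474, 0.144)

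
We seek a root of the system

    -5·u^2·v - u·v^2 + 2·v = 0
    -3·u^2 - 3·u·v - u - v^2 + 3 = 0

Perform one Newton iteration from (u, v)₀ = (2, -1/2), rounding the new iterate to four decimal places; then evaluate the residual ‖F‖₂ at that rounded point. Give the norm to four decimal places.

At (2, -1/2): F = (8.5000, -8.2500).
Jacobian J = [[-10·u·v - v^2, -5·u^2 - 2·u·v + 2], [-6·u - 3·v - 1, -3·u - 2·v]].
At the point, J = [[9.7500, -16.0000], [-11.5000, -5.0000]] (det J = -232.7500).
Solving J·Δ = −F gives Δ = (-0.7497, 0.0744).
Then the next iterate is (u, v)₁ = (1.2503, -0.4256).
Re-evaluating at (1.2503, -0.4256): F = (2.248923, -1.524803), so ‖F‖₂ = 2.7171.

2.7171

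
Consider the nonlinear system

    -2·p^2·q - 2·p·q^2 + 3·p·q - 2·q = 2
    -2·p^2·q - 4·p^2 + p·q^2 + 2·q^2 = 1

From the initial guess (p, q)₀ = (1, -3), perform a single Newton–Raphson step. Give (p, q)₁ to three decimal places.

(0.796, -1.732)

At (1, -3): F = (-17.000, 28.000).
Jacobian J = [[-4·p·q - 2·q^2 + 3·q, -2·p^2 - 4·p·q + 3·p - 2], [-4·p·q - 8·p + q^2, -2·p^2 + 2·p·q + 4·q]].
At the point, J = [[-15.000, 11.000], [13.000, -20.000]] (det J = 157.000).
Solving J·Δ = −F gives Δ = (-0.204, 1.268).
Then the next iterate is (p, q)₁ = (0.796, -1.732).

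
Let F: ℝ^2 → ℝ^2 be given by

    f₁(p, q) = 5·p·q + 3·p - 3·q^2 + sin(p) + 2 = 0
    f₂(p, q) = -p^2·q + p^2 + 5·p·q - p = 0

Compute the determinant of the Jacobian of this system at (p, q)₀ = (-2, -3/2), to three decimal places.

50.326

J = [[5·q + cos(p) + 3, 5·p - 6·q], [-2·p·q + 2·p + 5·q - 1, -p^2 + 5·p]].
At the point, J = [[-4.91615, -1.000], [-18.500, -14.000]].
det J = 50.326.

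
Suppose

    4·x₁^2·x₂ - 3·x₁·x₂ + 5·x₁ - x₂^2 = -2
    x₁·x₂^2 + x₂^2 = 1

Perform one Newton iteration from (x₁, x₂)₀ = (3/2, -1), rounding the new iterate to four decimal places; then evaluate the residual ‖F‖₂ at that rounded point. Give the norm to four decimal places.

At (3/2, -1): F = (4.0000, 1.5000).
Jacobian J = [[8·x₁·x₂ - 3·x₂ + 5, 4·x₁^2 - 3·x₁ - 2·x₂], [x₂^2, 2·x₁·x₂ + 2·x₂]].
At the point, J = [[-4.0000, 6.5000], [1.0000, -5.0000]] (det J = 13.5000).
Solving J·Δ = −F gives Δ = (2.2037, 0.7407).
Then the next iterate is (x₁, x₂)₁ = (3.7037, -0.2593).
Re-evaluating at (3.7037, -0.2593): F = (9.104691, -0.683740), so ‖F‖₂ = 9.1303.

9.1303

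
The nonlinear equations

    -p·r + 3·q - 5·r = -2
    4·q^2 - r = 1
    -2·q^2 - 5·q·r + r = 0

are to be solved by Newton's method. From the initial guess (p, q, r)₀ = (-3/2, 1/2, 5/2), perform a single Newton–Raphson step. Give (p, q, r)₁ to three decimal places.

(0.007, 0.476, -0.098)

At (-3/2, 1/2, 5/2): F = (-5.250, -2.500, -4.250).
Jacobian J = [[-r, 3, -p - 5], [0, 8·q, -1], [0, -4·q - 5·r, -5·q + 1]].
At the point, J = [[-2.500, 3.000, -3.500], [0.000, 4.000, -1.000], [0.000, -14.500, -1.500]] (det J = 51.250).
Solving J·Δ = −F gives Δ = (1.507, -0.024, -2.598).
Then the next iterate is (p, q, r)₁ = (0.007, 0.476, -0.098).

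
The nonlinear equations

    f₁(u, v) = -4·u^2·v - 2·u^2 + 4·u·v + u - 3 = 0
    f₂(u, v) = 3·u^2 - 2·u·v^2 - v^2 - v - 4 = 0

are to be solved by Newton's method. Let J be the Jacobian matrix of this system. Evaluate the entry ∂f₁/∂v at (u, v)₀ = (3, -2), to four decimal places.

-24.0000

∂f₁/∂v = -4·u^2 + 4·u.
At (3, -2) this is -24.0000.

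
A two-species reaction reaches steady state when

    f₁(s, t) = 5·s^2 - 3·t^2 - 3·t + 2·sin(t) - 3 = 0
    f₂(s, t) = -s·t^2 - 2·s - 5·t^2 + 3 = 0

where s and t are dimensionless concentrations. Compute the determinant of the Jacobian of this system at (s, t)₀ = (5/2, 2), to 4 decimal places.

J = [[10·s, -6·t + 2·cos(t) - 3], [-t^2 - 2, -2·s·t - 10·t]].
At the point, J = [[25.0000, -15.832294], [-6.0000, -30.0000]].
det J = -844.9938.

-844.9938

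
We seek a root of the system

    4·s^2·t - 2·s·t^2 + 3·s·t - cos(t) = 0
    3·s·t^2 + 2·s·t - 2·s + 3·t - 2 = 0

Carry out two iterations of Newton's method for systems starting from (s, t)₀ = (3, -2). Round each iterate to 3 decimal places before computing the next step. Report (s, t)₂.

(-0.262, -3.211)

At (3, -2): F = (-113.58385, 10.000).
Jacobian J = [[8·s·t - 2·t^2 + 3·t, 4·s^2 - 4·s·t + 3·s + sin(t)], [3·t^2 + 2·t - 2, 6·s·t + 2·s + 3]].
At the point, J = [[-62.000, 68.09070], [6.000, -27.000]] (det J = 1265.45578).
Solving J·Δ = −F gives Δ = (-1.885, -0.049).
Then the next iterate is (s, t)₁ = (1.115, -2.049).
Round to (1.115, -2.049) and repeat: F = (-25.94563, -0.90262), J = [[-32.82088, 16.56862], [6.49720, -8.47781]].
Δ = (-1.377, -1.162), so (s, t)₂ = (-0.262, -3.211).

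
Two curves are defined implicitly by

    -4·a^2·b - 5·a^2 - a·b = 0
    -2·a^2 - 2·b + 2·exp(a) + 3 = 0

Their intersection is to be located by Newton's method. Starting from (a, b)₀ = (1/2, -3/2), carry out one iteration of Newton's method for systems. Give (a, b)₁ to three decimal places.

(4.166, 5.277)

At (1/2, -3/2): F = (1.000, 8.79744).
Jacobian J = [[-8·a·b - 10·a - b, -4·a^2 - a], [-4·a + 2·exp(a), -2]].
At the point, J = [[2.500, -1.500], [1.29744, -2.000]] (det J = -3.05384).
Solving J·Δ = −F gives Δ = (3.666, 6.777).
Then the next iterate is (a, b)₁ = (4.166, 5.277).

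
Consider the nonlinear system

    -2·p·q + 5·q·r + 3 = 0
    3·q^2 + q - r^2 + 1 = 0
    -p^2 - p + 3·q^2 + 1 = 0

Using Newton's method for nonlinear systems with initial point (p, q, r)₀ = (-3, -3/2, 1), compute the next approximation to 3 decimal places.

(-2.022, -0.762, 0.673)

At (-3, -3/2, 1): F = (-13.500, 5.250, 1.750).
Jacobian J = [[-2·q, -2·p + 5·r, 5·q], [0, 6·q + 1, -2·r], [-2·p - 1, 6·q, 0]].
At the point, J = [[3.000, 11.000, -7.500], [0.000, -8.000, -2.000], [5.000, -9.000, 0.000]] (det J = -464.000).
Solving J·Δ = −F gives Δ = (0.978, 0.738, -0.327).
Then the next iterate is (p, q, r)₁ = (-2.022, -0.762, 0.673).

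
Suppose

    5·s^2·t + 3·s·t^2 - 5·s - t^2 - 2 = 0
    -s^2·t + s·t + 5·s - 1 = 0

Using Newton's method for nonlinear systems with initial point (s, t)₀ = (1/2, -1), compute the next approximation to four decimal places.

(-0.0417, 4.8333)

At (1/2, -1): F = (-5.2500, 1.2500).
Jacobian J = [[10·s·t + 3·t^2 - 5, 5·s^2 + 6·s·t - 2·t], [-2·s·t + t + 5, -s^2 + s]].
At the point, J = [[-7.0000, 0.2500], [5.0000, 0.2500]] (det J = -3.0000).
Solving J·Δ = −F gives Δ = (-0.5417, 5.8333).
Then the next iterate is (s, t)₁ = (-0.0417, 4.8333).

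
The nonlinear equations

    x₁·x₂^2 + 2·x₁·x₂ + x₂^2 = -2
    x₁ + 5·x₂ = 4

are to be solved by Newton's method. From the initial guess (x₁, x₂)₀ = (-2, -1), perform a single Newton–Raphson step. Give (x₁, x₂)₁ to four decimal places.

(-1.0000, 1.0000)

At (-2, -1): F = (5.0000, -11.0000).
Jacobian J = [[x₂^2 + 2·x₂, 2·x₁·x₂ + 2·x₁ + 2·x₂], [1, 5]].
At the point, J = [[-1.0000, -2.0000], [1.0000, 5.0000]] (det J = -3.0000).
Solving J·Δ = −F gives Δ = (1.0000, 2.0000).
Then the next iterate is (x₁, x₂)₁ = (-1.0000, 1.0000).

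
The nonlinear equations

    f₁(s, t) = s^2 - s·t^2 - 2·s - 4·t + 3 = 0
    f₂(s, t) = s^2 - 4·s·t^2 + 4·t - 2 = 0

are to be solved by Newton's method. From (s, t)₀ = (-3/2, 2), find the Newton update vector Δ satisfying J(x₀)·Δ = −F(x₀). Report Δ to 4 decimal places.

(0.5164, -0.8014)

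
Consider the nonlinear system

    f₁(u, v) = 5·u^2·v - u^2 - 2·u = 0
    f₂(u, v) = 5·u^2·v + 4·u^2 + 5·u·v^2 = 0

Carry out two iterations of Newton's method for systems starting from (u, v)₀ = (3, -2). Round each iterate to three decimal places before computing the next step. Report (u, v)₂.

At (3, -2): F = (-105.000, 6.000).
Jacobian J = [[10·u·v - 2·u - 2, 5·u^2], [10·u·v + 8·u + 5·v^2, 5·u^2 + 10·u·v]].
At the point, J = [[-68.000, 45.000], [-16.000, -15.000]] (det J = 1740.000).
Solving J·Δ = −F gives Δ = (-0.750, 1.200).
Then the next iterate is (u, v)₁ = (2.250, -0.800).
Round to (2.250, -0.800) and repeat: F = (-29.81250, 7.200), J = [[-24.500, 25.31250], [3.200, 7.31250]].
Δ = (-1.539, -0.311), so (u, v)₂ = (0.711, -1.111).

(0.711, -1.111)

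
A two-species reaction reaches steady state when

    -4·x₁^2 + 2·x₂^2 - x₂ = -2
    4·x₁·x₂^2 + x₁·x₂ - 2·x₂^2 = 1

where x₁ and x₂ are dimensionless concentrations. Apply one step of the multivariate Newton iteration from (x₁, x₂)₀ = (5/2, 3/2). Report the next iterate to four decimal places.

At (5/2, 3/2): F = (-20.0000, 20.7500).
Jacobian J = [[-8·x₁, 4·x₂ - 1], [4·x₂^2 + x₂, 8·x₁·x₂ + x₁ - 4·x₂]].
At the point, J = [[-20.0000, 5.0000], [10.5000, 26.5000]] (det J = -582.5000).
Solving J·Δ = −F gives Δ = (-1.0880, -0.3519).
Then the next iterate is (x₁, x₂)₁ = (1.4120, 1.1481).

(1.4120, 1.1481)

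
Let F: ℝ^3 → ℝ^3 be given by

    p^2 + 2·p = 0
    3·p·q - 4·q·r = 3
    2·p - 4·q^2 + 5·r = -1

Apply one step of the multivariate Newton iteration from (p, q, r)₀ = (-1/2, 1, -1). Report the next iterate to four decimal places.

At (-1/2, 1, -1): F = (-0.7500, -0.5000, -9.0000).
Jacobian J = [[2·p + 2, 0, 0], [3·q, 3·p - 4·r, -4·q], [2, -8·q, 5]].
At the point, J = [[1.0000, 0.0000, 0.0000], [3.0000, 2.5000, -4.0000], [2.0000, -8.0000, 5.0000]] (det J = -19.5000).
Solving J·Δ = −F gives Δ = (0.7500, -1.0897, -0.2436).
Then the next iterate is (p, q, r)₁ = (0.2500, -0.0897, -1.2436).

(0.2500, -0.0897, -1.2436)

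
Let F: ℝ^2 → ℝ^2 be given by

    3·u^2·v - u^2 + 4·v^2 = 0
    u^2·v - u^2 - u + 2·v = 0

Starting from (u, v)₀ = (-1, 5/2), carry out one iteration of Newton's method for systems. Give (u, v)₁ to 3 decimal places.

At (-1, 5/2): F = (31.500, 7.500).
Jacobian J = [[6·u·v - 2·u, 3·u^2 + 8·v], [2·u·v - 2·u - 1, u^2 + 2]].
At the point, J = [[-13.000, 23.000], [-4.000, 3.000]] (det J = 53.000).
Solving J·Δ = −F gives Δ = (1.472, -0.538).
Then the next iterate is (u, v)₁ = (0.472, 1.962).

(0.472, 1.962)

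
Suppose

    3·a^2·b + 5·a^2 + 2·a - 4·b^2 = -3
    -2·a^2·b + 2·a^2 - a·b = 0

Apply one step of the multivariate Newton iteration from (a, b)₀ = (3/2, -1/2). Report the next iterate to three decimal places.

(0.609, -0.661)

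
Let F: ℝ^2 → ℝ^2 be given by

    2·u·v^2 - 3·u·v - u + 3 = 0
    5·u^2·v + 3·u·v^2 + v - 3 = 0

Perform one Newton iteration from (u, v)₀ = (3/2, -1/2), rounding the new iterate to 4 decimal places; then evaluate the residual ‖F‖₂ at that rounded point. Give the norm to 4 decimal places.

3.5261

At (3/2, -1/2): F = (4.5000, -8.0000).
Jacobian J = [[2·v^2 - 3·v - 1, 4·u·v - 3·u], [10·u·v + 3·v^2, 5·u^2 + 6·u·v + 1]].
At the point, J = [[1.0000, -7.5000], [-6.7500, 7.7500]] (det J = -42.8750).
Solving J·Δ = −F gives Δ = (-0.5860, 0.5219).
Then the next iterate is (u, v)₁ = (0.9140, 0.0219).
Re-evaluating at (0.9140, 0.0219): F = (2.026827, -2.885309), so ‖F‖₂ = 3.5261.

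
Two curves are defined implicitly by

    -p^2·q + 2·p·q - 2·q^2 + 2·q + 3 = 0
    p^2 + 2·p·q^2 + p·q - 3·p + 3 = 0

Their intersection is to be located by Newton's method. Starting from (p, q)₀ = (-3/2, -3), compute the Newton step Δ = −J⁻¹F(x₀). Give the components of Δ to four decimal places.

(0.0764, 0.7310)

At (-3/2, -3): F = (-5.2500, -12.7500).
Jacobian J = [[-2·p·q + 2·q, -p^2 + 2·p - 4·q + 2], [2·p + 2·q^2 + q - 3, 4·p·q + p]].
At the point, J = [[-15.0000, 8.7500], [9.0000, 16.5000]] (det J = -326.2500).
Solving J·Δ = −F gives Δ = (0.0764, 0.7310).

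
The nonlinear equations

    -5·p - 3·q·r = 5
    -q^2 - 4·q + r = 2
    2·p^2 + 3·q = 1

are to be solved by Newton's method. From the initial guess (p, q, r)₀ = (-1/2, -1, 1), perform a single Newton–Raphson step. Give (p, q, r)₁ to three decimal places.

(-1.167, -0.278, 0.444)

At (-1/2, -1, 1): F = (0.500, 2.000, -3.500).
Jacobian J = [[-5, -3·r, -3·q], [0, -2·q - 4, 1], [4·p, 3, 0]].
At the point, J = [[-5.000, -3.000, 3.000], [0.000, -2.000, 1.000], [-2.000, 3.000, 0.000]] (det J = 9.000).
Solving J·Δ = −F gives Δ = (-0.667, 0.722, -0.556).
Then the next iterate is (p, q, r)₁ = (-1.167, -0.278, 0.444).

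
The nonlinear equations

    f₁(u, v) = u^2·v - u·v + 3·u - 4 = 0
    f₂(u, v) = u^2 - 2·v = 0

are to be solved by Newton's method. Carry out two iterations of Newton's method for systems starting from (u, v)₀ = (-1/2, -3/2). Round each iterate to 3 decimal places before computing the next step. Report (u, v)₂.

(1.368, 0.525)

At (-1/2, -3/2): F = (-6.625, 3.250).
Jacobian J = [[2·u·v - v + 3, u^2 - u], [2·u, -2]].
At the point, J = [[6.000, 0.750], [-1.000, -2.000]] (det J = -11.250).
Solving J·Δ = −F gives Δ = (0.961, 1.144).
Then the next iterate is (u, v)₁ = (0.461, -0.356).
Round to (0.461, -0.356) and repeat: F = (-2.52854, 0.92452), J = [[3.02777, -0.24848], [0.922, -2.000]].
Δ = (0.907, 0.881), so (u, v)₂ = (1.368, 0.525).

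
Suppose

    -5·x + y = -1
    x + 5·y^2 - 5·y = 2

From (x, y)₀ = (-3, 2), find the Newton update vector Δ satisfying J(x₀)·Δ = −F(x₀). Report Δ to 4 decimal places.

(3.4868, -0.5658)

At (-3, 2): F = (18.0000, 5.0000).
Jacobian J = [[-5, 1], [1, 10·y - 5]].
At the point, J = [[-5.0000, 1.0000], [1.0000, 15.0000]] (det J = -76.0000).
Solving J·Δ = −F gives Δ = (3.4868, -0.5658).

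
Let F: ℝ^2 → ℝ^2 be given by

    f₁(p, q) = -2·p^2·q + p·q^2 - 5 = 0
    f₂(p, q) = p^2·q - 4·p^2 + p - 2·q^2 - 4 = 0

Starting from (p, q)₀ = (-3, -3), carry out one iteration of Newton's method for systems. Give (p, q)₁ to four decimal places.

At (-3, -3): F = (22.0000, -88.0000).
Jacobian J = [[-4·p·q + q^2, -2·p^2 + 2·p·q], [2·p·q - 8·p + 1, p^2 - 4·q]].
At the point, J = [[-27.0000, 0.0000], [43.0000, 21.0000]] (det J = -567.0000).
Solving J·Δ = −F gives Δ = (0.8148, 2.5220).
Then the next iterate is (p, q)₁ = (-2.1852, -0.4780).

(-2.1852, -0.4780)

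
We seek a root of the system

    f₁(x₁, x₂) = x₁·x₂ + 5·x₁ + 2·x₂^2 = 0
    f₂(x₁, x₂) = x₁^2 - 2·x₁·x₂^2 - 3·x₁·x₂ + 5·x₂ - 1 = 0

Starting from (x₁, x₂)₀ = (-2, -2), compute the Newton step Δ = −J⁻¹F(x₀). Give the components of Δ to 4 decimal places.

(-0.5333, 0.0400)

At (-2, -2): F = (2.0000, -3.0000).
Jacobian J = [[x₂ + 5, x₁ + 4·x₂], [2·x₁ - 2·x₂^2 - 3·x₂, -4·x₁·x₂ - 3·x₁ + 5]].
At the point, J = [[3.0000, -10.0000], [-6.0000, -5.0000]] (det J = -75.0000).
Solving J·Δ = −F gives Δ = (-0.5333, 0.0400).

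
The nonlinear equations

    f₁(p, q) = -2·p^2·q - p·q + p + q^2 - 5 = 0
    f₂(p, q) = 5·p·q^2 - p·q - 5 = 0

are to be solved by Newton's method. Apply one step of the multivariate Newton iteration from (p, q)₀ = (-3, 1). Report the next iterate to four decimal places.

At (-3, 1): F = (-22.0000, -17.0000).
Jacobian J = [[-4·p·q - q + 1, -2·p^2 - p + 2·q], [5·q^2 - q, 10·p·q - p]].
At the point, J = [[12.0000, -13.0000], [4.0000, -27.0000]] (det J = -272.0000).
Solving J·Δ = −F gives Δ = (1.3713, -0.4265).
Then the next iterate is (p, q)₁ = (-1.6287, 0.5735).

(-1.6287, 0.5735)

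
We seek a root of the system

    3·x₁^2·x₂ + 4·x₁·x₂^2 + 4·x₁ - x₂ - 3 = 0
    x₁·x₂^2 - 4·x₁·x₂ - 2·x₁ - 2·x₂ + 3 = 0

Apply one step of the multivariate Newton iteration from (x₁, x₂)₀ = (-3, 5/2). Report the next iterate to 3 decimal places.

At (-3, 5/2): F = (-25.000, 15.250).
Jacobian J = [[6·x₁·x₂ + 4·x₂^2 + 4, 3·x₁^2 + 8·x₁·x₂ - 1], [x₂^2 - 4·x₂ - 2, 2·x₁·x₂ - 4·x₁ - 2]].
At the point, J = [[-16.000, -34.000], [-5.750, -5.000]] (det J = -115.500).
Solving J·Δ = −F gives Δ = (5.571, -3.357).
Then the next iterate is (x₁, x₂)₁ = (2.571, -0.857).

(2.571, -0.857)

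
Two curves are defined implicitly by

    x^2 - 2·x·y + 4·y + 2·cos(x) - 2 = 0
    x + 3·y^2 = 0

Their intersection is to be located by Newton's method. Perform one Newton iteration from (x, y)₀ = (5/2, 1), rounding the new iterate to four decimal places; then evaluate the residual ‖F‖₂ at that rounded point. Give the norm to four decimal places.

At (5/2, 1): F = (1.647713, 5.5000).
Jacobian J = [[2·x - 2·y - 2·sin(x), -2·x + 4], [1, 6·y]].
At the point, J = [[1.803056, -1.0000], [1.0000, 6.0000]] (det J = 11.818334).
Solving J·Δ = −F gives Δ = (-1.3019, -0.6997).
Then the next iterate is (x, y)₁ = (1.1981, 0.3003).
Re-evaluating at (1.1981, 0.3003): F = (0.645321, 1.468640), so ‖F‖₂ = 1.6042.

1.6042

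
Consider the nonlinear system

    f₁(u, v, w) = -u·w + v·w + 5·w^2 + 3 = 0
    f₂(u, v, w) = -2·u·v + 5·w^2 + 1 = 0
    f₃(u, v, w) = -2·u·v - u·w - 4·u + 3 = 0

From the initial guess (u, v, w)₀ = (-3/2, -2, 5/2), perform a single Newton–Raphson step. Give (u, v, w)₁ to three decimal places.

(-0.320, -2.688, 1.344)

At (-3/2, -2, 5/2): F = (33.000, 26.250, 6.750).
Jacobian J = [[-w, w, -u + v + 10·w], [-2·v, -2·u, 10·w], [-2·v - w - 4, -2·u, -u]].
At the point, J = [[-2.500, 2.500, 24.500], [4.000, 3.000, 25.000], [-2.500, 3.000, 1.500]] (det J = 482.750).
Solving J·Δ = −F gives Δ = (1.180, -0.688, -1.156).
Then the next iterate is (u, v, w)₁ = (-0.320, -2.688, 1.344).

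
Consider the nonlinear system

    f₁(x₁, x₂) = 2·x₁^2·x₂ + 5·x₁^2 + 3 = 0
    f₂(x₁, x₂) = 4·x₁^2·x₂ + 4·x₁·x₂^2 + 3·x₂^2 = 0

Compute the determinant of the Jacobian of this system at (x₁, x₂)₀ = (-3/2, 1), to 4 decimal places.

-27.0000

J = [[4·x₁·x₂ + 10·x₁, 2·x₁^2], [8·x₁·x₂ + 4·x₂^2, 4·x₁^2 + 8·x₁·x₂ + 6·x₂]].
At the point, J = [[-21.0000, 4.5000], [-8.0000, 3.0000]].
det J = -27.0000.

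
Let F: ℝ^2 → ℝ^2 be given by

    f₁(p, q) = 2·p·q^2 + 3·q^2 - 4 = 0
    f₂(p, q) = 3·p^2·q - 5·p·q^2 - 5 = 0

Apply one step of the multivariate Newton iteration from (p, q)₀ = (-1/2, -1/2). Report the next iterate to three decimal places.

At (-1/2, -1/2): F = (-3.500, -4.750).
Jacobian J = [[2·q^2, 4·p·q + 6·q], [6·p·q - 5·q^2, 3·p^2 - 10·p·q]].
At the point, J = [[0.500, -2.000], [0.250, -1.750]] (det J = -0.375).
Solving J·Δ = −F gives Δ = (-9.000, -4.000).
Then the next iterate is (p, q)₁ = (-9.500, -4.500).

(-9.500, -4.500)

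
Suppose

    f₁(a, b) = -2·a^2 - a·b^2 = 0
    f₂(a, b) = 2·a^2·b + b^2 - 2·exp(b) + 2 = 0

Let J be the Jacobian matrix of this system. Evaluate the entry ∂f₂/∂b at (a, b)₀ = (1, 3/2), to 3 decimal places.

∂f₂/∂b = 2·a^2 + 2·b - 2·exp(b).
At (1, 3/2) this is -3.963.

-3.963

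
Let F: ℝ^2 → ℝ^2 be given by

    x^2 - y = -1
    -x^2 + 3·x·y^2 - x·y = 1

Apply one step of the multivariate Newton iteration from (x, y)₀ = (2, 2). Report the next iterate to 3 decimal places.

At (2, 2): F = (3.000, 15.000).
Jacobian J = [[2·x, -1], [-2·x + 3·y^2 - y, 6·x·y - x]].
At the point, J = [[4.000, -1.000], [6.000, 22.000]] (det J = 94.000).
Solving J·Δ = −F gives Δ = (-0.862, -0.447).
Then the next iterate is (x, y)₁ = (1.138, 1.553).

(1.138, 1.553)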